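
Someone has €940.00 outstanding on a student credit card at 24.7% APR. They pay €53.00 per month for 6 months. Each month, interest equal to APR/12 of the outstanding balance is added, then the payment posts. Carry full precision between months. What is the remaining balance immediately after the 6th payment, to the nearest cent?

Monthly rate r = 24.7%/12 = 2.05833% = 0.0205833.
Each month: B ← B·(1+r) − €53.00.
Month 1: interest €19.35; balance after payment €906.35.
Month 2: interest €18.66; balance after payment €872.00.
Month 3: interest €17.95; balance after payment €836.95.
Month 4: interest €17.23; balance after payment €801.18.
Month 5: interest €16.49; balance after payment €764.67.
Month 6: interest €15.74; balance after payment €727.41.

€727.41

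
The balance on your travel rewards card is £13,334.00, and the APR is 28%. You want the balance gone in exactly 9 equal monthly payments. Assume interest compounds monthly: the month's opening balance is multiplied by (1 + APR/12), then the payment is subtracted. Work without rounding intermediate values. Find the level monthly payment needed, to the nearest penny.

£1,659.72

Monthly rate r = 28%/12 = 2.33333% = 0.0233333.
Level-payment amortization: P = B₀·r / (1 − (1+r)^(−n)) = 13334.00·0.0233333 / (1 − 1.02333^(−9)).
Denominator 1 − (1+r)^(−9) = 0.187457823.
P = 311.127 / 0.187457823 ≈ 1659.72.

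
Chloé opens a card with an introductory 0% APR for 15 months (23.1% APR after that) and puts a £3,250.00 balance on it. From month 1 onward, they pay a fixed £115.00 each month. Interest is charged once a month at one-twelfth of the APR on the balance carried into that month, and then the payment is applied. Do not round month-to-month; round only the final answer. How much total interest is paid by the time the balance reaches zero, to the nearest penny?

Promo months 1–15 at r₀ = 0%/12 = 0; months 16+ at r₁ = 23.1%/12 = 0.01925.
After month 15 (no interest yet): B = £3,250.00 − 15·£115.00 = £1,525.00.
Then at r₁ with £115.00/mo: n₂ = −ln(1 − r₁·B/P)/ln(1+r₁) ≈ 15.46 → 16 more payments.
Total paid = 30·£115.00 + £52.93 = £3,502.93; interest = £3,502.93 − £3,250.00 = £252.93.

£252.93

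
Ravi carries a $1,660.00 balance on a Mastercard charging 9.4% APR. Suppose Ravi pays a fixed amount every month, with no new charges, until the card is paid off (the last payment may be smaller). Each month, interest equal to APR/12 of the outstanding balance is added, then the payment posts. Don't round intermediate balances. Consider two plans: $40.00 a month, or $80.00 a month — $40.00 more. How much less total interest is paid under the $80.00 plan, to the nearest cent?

$196.82

Monthly rate r = 9.4%/12 = 0.783333% = 0.00783333.
At $40.00/mo: n = ⌈−ln(1 − rB₀/P)/ln(1+r)⌉ = 51 payments (last $15.55); total interest = total paid − $1,660.00 = $355.55.
At $80.00/mo: 23 payments (last $58.73); total interest $158.73.
Interest saved = $355.55 − $158.73 = $196.82.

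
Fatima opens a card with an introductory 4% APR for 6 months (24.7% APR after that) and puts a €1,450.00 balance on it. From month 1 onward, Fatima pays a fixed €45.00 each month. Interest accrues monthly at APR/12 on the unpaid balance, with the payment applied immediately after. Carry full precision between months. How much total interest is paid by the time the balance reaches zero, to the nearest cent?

Promo months 1–6 at r₀ = 4%/12 = 0.00333333; months 7+ at r₁ = 24.7%/12 = 0.0205833.
After month 6: iterate B ← B·(1+r₀) − €45.00 for 6 months → €1,206.98.
Then at r₁ with €45.00/mo: n₂ = −ln(1 − r₁·B/P)/ln(1+r₁) ≈ 39.42 → 40 more payments.
Total paid = 45·€45.00 + €18.99 = €2,043.99; interest = €2,043.99 − €1,450.00 = €593.99.

€593.99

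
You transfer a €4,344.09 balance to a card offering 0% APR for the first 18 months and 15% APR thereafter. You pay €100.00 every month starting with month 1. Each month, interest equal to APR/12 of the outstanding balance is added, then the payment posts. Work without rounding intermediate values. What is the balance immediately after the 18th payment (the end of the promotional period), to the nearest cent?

€2,544.09

Promo months 1–18 at r₀ = 0%/12 = 0; months 19+ at r₁ = 15%/12 = 0.0125.
After month 18 (no interest yet): B = €4,344.09 − 18·€100.00 = €2,544.09.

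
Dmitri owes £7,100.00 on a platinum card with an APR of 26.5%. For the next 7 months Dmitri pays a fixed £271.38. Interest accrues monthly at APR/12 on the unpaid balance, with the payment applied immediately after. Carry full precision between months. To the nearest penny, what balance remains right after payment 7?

£6,242.74

Monthly rate r = 26.5%/12 = 2.20833% = 0.0220833.
Each month: B ← B·(1+r) − £271.38.
Month 1: interest £156.79; balance after payment £6,985.41.
Month 2: interest £154.26; balance after payment £6,868.29.
Month 3: interest £151.67; balance after payment £6,748.59.
Month 4: interest £149.03; balance after payment £6,626.24.
Month 5: interest £146.33; balance after payment £6,501.19.
Month 6: interest £143.57; balance after payment £6,373.38.
Month 7: interest £140.75; balance after payment £6,242.74.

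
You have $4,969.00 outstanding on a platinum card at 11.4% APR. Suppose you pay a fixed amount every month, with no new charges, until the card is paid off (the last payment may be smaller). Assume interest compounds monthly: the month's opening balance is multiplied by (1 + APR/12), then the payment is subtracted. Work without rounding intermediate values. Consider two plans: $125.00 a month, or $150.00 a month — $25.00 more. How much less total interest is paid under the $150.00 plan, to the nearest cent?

$274.49

Monthly rate r = 11.4%/12 = 0.95% = 0.0095.
At $125.00/mo: n = ⌈−ln(1 − rB₀/P)/ln(1+r)⌉ = 51 payments (last $19.71); total interest = total paid − $4,969.00 = $1,300.71.
At $150.00/mo: 40 payments (last $145.22); total interest $1,026.22.
Interest saved = $1,300.71 − $1,026.22 = $274.49.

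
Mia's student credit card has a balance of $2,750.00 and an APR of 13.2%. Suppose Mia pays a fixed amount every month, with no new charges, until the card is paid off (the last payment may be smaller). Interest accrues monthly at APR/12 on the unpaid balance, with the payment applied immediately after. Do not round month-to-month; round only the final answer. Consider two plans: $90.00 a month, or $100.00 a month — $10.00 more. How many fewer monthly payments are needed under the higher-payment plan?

5 fewer payments

Monthly rate r = 13.2%/12 = 1.1% = 0.011.
At $90.00/mo: n = ⌈−ln(1 − rB₀/P)/ln(1+r)⌉ = 38 payments (last $40.13); total interest = total paid − $2,750.00 = $620.13.
At $100.00/mo: 33 payments (last $93.04); total interest $543.04.
Payments saved = 38 − 33 = 5.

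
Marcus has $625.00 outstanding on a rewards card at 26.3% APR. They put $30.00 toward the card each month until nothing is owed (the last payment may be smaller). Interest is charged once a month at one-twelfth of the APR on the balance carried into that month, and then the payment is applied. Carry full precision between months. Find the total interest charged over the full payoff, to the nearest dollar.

Monthly rate r = 26.3%/12 = 2.19167% = 0.0219167.
Payoff takes n = ⌈−ln(1 − rB₀/P)/ln(1+r)⌉ = ⌈28.132⌉ = 29 payments; the last is $4.00.
Total paid = 28·$30.00 + $4.00 = $844.00.
Total interest = total paid − principal = $844.00 − $625.00 = $219.00.

$219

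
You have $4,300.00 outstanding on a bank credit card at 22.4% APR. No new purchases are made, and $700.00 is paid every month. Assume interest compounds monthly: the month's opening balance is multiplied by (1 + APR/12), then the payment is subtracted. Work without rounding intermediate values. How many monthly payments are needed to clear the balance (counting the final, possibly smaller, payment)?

7 months

Monthly rate r = 22.4%/12 = 1.86667% = 0.0186667.
Recurrence: B ← B·(1+r) − $700.00.
Month 1: interest $80.27; balance after payment $3,680.27.
Month 2: interest $68.70; balance after payment $3,048.96.
Closed form: n = −ln(1 − rB₀/P)/ln(1+r) = −ln(0.88533)/ln(1.01867) ≈ 6.585, so the balance reaches zero during payment 7.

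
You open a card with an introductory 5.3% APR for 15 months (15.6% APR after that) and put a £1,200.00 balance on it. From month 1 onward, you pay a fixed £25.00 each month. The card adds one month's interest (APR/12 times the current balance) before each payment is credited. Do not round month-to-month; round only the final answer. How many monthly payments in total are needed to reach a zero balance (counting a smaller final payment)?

Promo months 1–15 at r₀ = 5.3%/12 = 0.00441667; months 16+ at r₁ = 15.6%/12 = 0.013.
After month 15: iterate B ← B·(1+r₀) − £25.00 for 15 months → £895.19.
Then at r₁ with £25.00/mo: n₂ = −ln(1 − r₁·B/P)/ln(1+r₁) ≈ 48.50 → 49 more payments.

64 payments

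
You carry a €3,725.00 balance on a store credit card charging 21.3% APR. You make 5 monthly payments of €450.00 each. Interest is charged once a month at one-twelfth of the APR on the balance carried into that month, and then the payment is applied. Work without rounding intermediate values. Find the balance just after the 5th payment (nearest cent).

Monthly rate r = 21.3%/12 = 1.775% = 0.01775.
Each month: B ← B·(1+r) − €450.00.
Month 1: interest €66.12; balance after payment €3,341.12.
Month 2: interest €59.30; balance after payment €2,950.42.
Month 3: interest €52.37; balance after payment €2,552.79.
Month 4: interest €45.31; balance after payment €2,148.11.
Month 5: interest €38.13; balance after payment €1,736.23.

€1,736.23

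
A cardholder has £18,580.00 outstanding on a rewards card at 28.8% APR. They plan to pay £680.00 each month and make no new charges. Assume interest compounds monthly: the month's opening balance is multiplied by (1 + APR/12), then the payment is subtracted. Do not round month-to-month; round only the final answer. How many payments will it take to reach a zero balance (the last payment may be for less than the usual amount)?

Monthly rate r = 28.8%/12 = 2.4% = 0.024.
Recurrence: B ← B·(1+r) − £680.00.
Month 1: interest £445.92; balance after payment £18,345.92.
Month 2: interest £440.30; balance after payment £18,106.22.
Closed form: n = −ln(1 − rB₀/P)/ln(1+r) = −ln(0.34424)/ln(1.024) ≈ 44.966, so the balance reaches zero during payment 45.

45 months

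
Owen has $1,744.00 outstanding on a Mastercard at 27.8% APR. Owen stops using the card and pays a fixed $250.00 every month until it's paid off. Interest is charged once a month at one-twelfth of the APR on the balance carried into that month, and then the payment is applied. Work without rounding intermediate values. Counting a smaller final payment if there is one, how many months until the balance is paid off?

Monthly rate r = 27.8%/12 = 2.31667% = 0.0231667.
Recurrence: B ← B·(1+r) − $250.00.
Month 1: interest $40.40; balance after payment $1,534.40.
Month 2: interest $35.55; balance after payment $1,319.95.
Closed form: n = −ln(1 − rB₀/P)/ln(1+r) = −ln(0.83839)/ln(1.02317) ≈ 7.697, so the balance reaches zero during payment 8.

8 months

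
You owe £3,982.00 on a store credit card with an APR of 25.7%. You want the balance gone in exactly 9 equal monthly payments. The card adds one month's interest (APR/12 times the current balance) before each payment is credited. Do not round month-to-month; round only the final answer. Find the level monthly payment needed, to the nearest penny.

£491.16

Monthly rate r = 25.7%/12 = 2.14167% = 0.0214167.
Level-payment amortization: P = B₀·r / (1 − (1+r)^(−n)) = 3982.00·0.0214167 / (1 − 1.02142^(−9)).
Denominator 1 − (1+r)^(−9) = 0.173631908.
P = 85.2812 / 0.173631908 ≈ 491.16.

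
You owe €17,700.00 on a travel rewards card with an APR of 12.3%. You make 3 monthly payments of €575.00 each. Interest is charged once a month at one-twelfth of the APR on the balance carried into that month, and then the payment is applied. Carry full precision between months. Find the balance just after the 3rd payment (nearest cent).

€16,507.13

Monthly rate r = 12.3%/12 = 1.025% = 0.01025.
Each month: B ← B·(1+r) − €575.00.
Month 1: interest €181.43; balance after payment €17,306.42.
Month 2: interest €177.39; balance after payment €16,908.82.
Month 3: interest €173.32; balance after payment €16,507.13.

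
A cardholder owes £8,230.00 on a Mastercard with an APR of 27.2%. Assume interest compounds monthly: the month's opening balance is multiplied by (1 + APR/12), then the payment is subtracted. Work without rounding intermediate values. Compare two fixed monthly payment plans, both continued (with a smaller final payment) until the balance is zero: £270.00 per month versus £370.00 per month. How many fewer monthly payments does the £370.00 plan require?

Monthly rate r = 27.2%/12 = 2.26667% = 0.0226667.
At £270.00/mo: n = ⌈−ln(1 − rB₀/P)/ln(1+r)⌉ = 53 payments (last £104.65); total interest = total paid − £8,230.00 = £5,914.65.
At £370.00/mo: 32 payments (last £111.83); total interest £3,351.83.
Payments saved = 53 − 32 = 21.

21 fewer payments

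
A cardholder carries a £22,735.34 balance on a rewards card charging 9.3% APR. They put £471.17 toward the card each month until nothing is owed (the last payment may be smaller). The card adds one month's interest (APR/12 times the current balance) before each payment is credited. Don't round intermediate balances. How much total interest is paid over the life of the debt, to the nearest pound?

Monthly rate r = 9.3%/12 = 0.775% = 0.00775.
Payoff takes n = ⌈−ln(1 − rB₀/P)/ln(1+r)⌉ = ⌈60.665⌉ = 61 payments; the last is £313.75.
Total paid = 60·£471.17 + £313.75 = £28,583.95.
Total interest = total paid − principal = £28,583.95 − £22,735.34 = £5,848.61.

£5,849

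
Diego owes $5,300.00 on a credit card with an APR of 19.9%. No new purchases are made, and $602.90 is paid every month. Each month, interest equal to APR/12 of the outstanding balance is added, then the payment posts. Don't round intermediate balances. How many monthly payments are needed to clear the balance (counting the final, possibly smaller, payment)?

Monthly rate r = 19.9%/12 = 1.65833% = 0.0165833.
Recurrence: B ← B·(1+r) − $602.90.
Month 1: interest $87.89; balance after payment $4,784.99.
Month 2: interest $79.35; balance after payment $4,261.44.
Closed form: n = −ln(1 − rB₀/P)/ln(1+r) = −ln(0.85422)/ln(1.01658) ≈ 9.580, so the balance reaches zero during payment 10.

10 payments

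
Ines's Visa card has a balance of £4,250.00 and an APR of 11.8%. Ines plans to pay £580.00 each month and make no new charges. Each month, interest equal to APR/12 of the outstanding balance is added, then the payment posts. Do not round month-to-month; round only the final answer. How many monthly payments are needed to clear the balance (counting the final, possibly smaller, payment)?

Monthly rate r = 11.8%/12 = 0.983333% = 0.00983333.
Recurrence: B ← B·(1+r) − £580.00.
Month 1: interest £41.79; balance after payment £3,711.79.
Month 2: interest £36.50; balance after payment £3,168.29.
Closed form: n = −ln(1 − rB₀/P)/ln(1+r) = −ln(0.92795)/ln(1.00983) ≈ 7.642, so the balance reaches zero during payment 8.

8 months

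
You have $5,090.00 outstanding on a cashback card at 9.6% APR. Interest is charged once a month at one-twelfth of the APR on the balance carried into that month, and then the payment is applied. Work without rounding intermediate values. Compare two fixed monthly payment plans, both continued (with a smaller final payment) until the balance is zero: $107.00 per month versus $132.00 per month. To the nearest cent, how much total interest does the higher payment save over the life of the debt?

Monthly rate r = 9.6%/12 = 0.8% = 0.008.
At $107.00/mo: n = ⌈−ln(1 − rB₀/P)/ln(1+r)⌉ = 61 payments (last $11.46); total interest = total paid − $5,090.00 = $1,341.46.
At $132.00/mo: 47 payments (last $38.78); total interest $1,020.78.
Interest saved = $1,341.46 − $1,020.78 = $320.68.

$320.68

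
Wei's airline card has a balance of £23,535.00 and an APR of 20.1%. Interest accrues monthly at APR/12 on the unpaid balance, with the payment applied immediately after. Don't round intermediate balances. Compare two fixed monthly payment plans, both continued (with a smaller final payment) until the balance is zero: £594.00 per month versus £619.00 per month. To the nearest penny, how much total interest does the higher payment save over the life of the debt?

Monthly rate r = 20.1%/12 = 1.675% = 0.01675.
At £594.00/mo: n = ⌈−ln(1 − rB₀/P)/ln(1+r)⌉ = 66 payments (last £354.72); total interest = total paid − £23,535.00 = £15,429.72.
At £619.00/mo: 61 payments (last £606.32); total interest £14,211.32.
Interest saved = £15,429.72 − £14,211.32 = £1,218.40.

£1,218.40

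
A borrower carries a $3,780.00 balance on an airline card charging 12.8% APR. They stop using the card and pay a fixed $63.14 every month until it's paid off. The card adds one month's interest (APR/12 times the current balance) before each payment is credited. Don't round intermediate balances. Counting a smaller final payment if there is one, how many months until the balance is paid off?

Monthly rate r = 12.8%/12 = 1.06667% = 0.0106667.
Recurrence: B ← B·(1+r) − $63.14.
Month 1: interest $40.32; balance after payment $3,757.18.
Month 2: interest $40.08; balance after payment $3,734.12.
Closed form: n = −ln(1 − rB₀/P)/ln(1+r) = −ln(0.36142)/ln(1.01067) ≈ 95.919, so the balance reaches zero during payment 96.

96 months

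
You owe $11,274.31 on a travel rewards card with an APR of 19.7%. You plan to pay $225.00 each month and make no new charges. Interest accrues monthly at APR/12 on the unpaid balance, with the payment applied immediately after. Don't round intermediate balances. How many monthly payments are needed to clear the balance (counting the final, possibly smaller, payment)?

Monthly rate r = 19.7%/12 = 1.64167% = 0.0164167.
Recurrence: B ← B·(1+r) − $225.00.
Month 1: interest $185.09; balance after payment $11,234.40.
Month 2: interest $184.43; balance after payment $11,193.83.
Closed form: n = −ln(1 − rB₀/P)/ln(1+r) = −ln(0.17739)/ln(1.01642) ≈ 106.206, so the balance reaches zero during payment 107.

107 months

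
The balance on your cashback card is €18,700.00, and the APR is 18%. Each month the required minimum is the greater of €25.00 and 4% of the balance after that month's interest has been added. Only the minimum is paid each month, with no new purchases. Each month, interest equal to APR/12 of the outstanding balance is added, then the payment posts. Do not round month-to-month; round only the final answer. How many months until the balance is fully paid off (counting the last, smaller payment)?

Monthly rate r = 18%/12 = 1.5% = 0.015.
While 4% of the post-interest balance exceeds €25.00, each month B ← (B·(1+r))·(1 − 0.04), i.e. B shrinks by the factor (1+r)·0.96 = 0.9744.
This holds for months 1–132. Entering month 133 the balance is €609.76; 4% of the post-interest balance is now below €25.00, so the flat €25.00 minimum applies from here.
From month 133 a fixed €25.00 at rate r clears €609.76 in 31 more payments. Total: 132 + 31 = 163 months.

163 months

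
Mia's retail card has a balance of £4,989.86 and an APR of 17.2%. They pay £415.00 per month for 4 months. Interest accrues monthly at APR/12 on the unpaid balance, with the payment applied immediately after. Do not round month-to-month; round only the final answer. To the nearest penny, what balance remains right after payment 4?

Monthly rate r = 17.2%/12 = 1.43333% = 0.0143333.
Each month: B ← B·(1+r) − £415.00.
Month 1: interest £71.52; balance after payment £4,646.38.
Month 2: interest £66.60; balance after payment £4,297.98.
Month 3: interest £61.60; balance after payment £3,944.58.
Month 4: interest £56.54; balance after payment £3,586.12.

£3,586.12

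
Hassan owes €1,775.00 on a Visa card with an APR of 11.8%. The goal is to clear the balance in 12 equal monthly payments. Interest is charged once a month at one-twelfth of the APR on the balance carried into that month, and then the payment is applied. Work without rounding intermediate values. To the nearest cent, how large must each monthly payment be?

€157.54

Monthly rate r = 11.8%/12 = 0.983333% = 0.00983333.
Level-payment amortization: P = B₀·r / (1 − (1+r)^(−n)) = 1775.00·0.00983333 / (1 − 1.00983^(−12)).
Denominator 1 − (1+r)^(−12) = 0.110791563.
P = 17.4542 / 0.110791563 ≈ 157.54.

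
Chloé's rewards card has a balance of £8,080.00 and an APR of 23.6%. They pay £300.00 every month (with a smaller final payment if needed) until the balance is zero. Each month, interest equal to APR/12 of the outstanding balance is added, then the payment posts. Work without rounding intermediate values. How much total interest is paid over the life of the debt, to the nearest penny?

£3,540.56

Monthly rate r = 23.6%/12 = 1.96667% = 0.0196667.
Payoff takes n = ⌈−ln(1 − rB₀/P)/ln(1+r)⌉ = ⌈38.733⌉ = 39 payments; the last is £220.56.
Total paid = 38·£300.00 + £220.56 = £11,620.56.
Total interest = total paid − principal = £11,620.56 − £8,080.00 = £3,540.56.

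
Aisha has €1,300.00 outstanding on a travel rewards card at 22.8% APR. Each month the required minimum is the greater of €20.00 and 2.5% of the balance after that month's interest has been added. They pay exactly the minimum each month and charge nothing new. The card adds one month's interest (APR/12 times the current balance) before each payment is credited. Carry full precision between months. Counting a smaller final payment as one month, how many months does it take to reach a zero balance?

151 months

Monthly rate r = 22.8%/12 = 1.9% = 0.019.
While 2.5% of the post-interest balance exceeds €20.00, each month B ← (B·(1+r))·(1 − 0.025), i.e. B shrinks by the factor (1+r)·0.975 = 0.99352.
This holds for months 1–78. Entering month 79 the balance is €783.23; 2.5% of the post-interest balance is now below €20.00, so the flat €20.00 minimum applies from here.
From month 79 a fixed €20.00 at rate r clears €783.23 in 73 more payments. Total: 78 + 73 = 151 months.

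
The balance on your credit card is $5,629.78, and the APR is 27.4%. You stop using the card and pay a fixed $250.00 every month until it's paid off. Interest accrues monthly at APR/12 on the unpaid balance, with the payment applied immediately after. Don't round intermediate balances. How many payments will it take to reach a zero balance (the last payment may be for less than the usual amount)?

32 months

Monthly rate r = 27.4%/12 = 2.28333% = 0.0228333.
Recurrence: B ← B·(1+r) − $250.00.
Month 1: interest $128.55; balance after payment $5,508.33.
Month 2: interest $125.77; balance after payment $5,384.10.
Closed form: n = −ln(1 − rB₀/P)/ln(1+r) = −ln(0.48581)/ln(1.02283) ≈ 31.977, so the balance reaches zero during payment 32.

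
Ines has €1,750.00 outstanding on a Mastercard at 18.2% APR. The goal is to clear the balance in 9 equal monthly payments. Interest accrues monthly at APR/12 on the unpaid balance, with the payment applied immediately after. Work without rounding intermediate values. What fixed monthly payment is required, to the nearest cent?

Monthly rate r = 18.2%/12 = 1.51667% = 0.0151667.
Level-payment amortization: P = B₀·r / (1 − (1+r)^(−n)) = 1750.00·0.0151667 / (1 − 1.01517^(−9)).
Denominator 1 − (1+r)^(−9) = 0.1266992.
P = 26.5417 / 0.1266992 ≈ 209.49.

€209.49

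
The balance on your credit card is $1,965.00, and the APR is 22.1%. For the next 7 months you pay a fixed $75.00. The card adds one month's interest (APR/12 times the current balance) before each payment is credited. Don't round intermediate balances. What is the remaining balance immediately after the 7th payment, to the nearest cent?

$1,677.84

Monthly rate r = 22.1%/12 = 1.84167% = 0.0184167.
Each month: B ← B·(1+r) − $75.00.
Month 1: interest $36.19; balance after payment $1,926.19.
Month 2: interest $35.47; balance after payment $1,886.66.
Month 3: interest $34.75; balance after payment $1,846.41.
Month 4: interest $34.00; balance after payment $1,805.41.
Month 5: interest $33.25; balance after payment $1,763.66.
Month 6: interest $32.48; balance after payment $1,721.14.
Month 7: interest $31.70; balance after payment $1,677.84.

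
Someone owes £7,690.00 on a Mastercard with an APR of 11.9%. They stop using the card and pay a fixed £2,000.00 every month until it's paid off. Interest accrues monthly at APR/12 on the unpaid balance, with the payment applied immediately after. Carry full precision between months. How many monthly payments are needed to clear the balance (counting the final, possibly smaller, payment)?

4 months

Monthly rate r = 11.9%/12 = 0.991667% = 0.00991667.
Recurrence: B ← B·(1+r) − £2,000.00.
Month 1: interest £76.26; balance after payment £5,766.26.
Month 2: interest £57.18; balance after payment £3,823.44.
Month 3: interest £37.92; balance after payment £1,861.36.
Month 4: interest £18.46; balance after payment £0.00.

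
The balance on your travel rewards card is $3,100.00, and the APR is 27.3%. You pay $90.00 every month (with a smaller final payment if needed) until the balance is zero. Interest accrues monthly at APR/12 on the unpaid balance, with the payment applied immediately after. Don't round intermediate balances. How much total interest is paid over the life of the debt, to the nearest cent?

$3,024.10

Monthly rate r = 27.3%/12 = 2.275% = 0.02275.
Payoff takes n = ⌈−ln(1 − rB₀/P)/ln(1+r)⌉ = ⌈68.045⌉ = 69 payments; the last is $4.10.
Total paid = 68·$90.00 + $4.10 = $6,124.10.
Total interest = total paid − principal = $6,124.10 − $3,100.00 = $3,024.10.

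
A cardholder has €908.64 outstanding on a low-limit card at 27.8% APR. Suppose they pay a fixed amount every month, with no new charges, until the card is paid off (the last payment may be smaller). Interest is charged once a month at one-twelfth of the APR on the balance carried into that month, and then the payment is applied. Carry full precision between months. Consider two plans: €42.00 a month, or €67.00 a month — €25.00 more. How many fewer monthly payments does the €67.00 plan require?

14 fewer payments

Monthly rate r = 27.8%/12 = 2.31667% = 0.0231667.
At €42.00/mo: n = ⌈−ln(1 − rB₀/P)/ln(1+r)⌉ = 31 payments (last €15.64); total interest = total paid − €908.64 = €367.00.
At €67.00/mo: 17 payments (last €31.51); total interest €194.87.
Payments saved = 31 − 17 = 14.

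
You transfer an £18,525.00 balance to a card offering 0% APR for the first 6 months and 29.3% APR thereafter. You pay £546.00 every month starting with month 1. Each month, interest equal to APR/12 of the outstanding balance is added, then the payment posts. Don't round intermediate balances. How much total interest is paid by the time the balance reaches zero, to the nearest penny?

£10,678.63

Promo months 1–6 at r₀ = 0%/12 = 0; months 7+ at r₁ = 29.3%/12 = 0.0244167.
After month 6 (no interest yet): B = £18,525.00 − 6·£546.00 = £15,249.00.
Then at r₁ with £546.00/mo: n₂ = −ln(1 − r₁·B/P)/ln(1+r₁) ≈ 47.48 → 48 more payments.
Total paid = 53·£546.00 + £265.63 = £29,203.63; interest = £29,203.63 − £18,525.00 = £10,678.63.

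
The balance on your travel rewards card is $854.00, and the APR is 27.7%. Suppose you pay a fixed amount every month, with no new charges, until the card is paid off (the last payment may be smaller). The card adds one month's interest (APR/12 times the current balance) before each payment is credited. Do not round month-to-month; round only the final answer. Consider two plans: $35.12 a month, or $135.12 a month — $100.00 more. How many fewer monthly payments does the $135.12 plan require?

Monthly rate r = 27.7%/12 = 2.30833% = 0.0230833.
At $35.12/mo: n = ⌈−ln(1 − rB₀/P)/ln(1+r)⌉ = 37 payments (last $3.74); total interest = total paid − $854.00 = $414.06.
At $135.12/mo: 7 payments (last $123.13); total interest $79.85.
Payments saved = 37 − 7 = 30.

30 fewer payments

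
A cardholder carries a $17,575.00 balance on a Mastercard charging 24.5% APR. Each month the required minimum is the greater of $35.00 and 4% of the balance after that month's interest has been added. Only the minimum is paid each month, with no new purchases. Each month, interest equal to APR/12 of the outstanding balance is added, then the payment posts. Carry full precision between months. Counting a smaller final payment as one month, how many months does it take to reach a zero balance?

Monthly rate r = 24.5%/12 = 2.04167% = 0.0204167.
While 4% of the post-interest balance exceeds $35.00, each month B ← (B·(1+r))·(1 − 0.04), i.e. B shrinks by the factor (1+r)·0.96 = 0.9796.
This holds for months 1–147. Entering month 148 the balance is $849.31; 4% of the post-interest balance is now below $35.00, so the flat $35.00 minimum applies from here.
From month 148 a fixed $35.00 at rate r clears $849.31 in 34 more payments. Total: 147 + 34 = 181 months.

181 months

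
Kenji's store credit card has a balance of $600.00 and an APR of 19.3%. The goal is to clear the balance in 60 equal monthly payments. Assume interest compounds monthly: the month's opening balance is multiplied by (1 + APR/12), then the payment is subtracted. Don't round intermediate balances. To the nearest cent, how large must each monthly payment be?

$15.66

Monthly rate r = 19.3%/12 = 1.60833% = 0.0160833.
Level-payment amortization: P = B₀·r / (1 − (1+r)^(−n)) = 600.00·0.0160833 / (1 − 1.01608^(−60)).
Denominator 1 − (1+r)^(−60) = 0.616080356.
P = 9.65 / 0.616080356 ≈ 15.66.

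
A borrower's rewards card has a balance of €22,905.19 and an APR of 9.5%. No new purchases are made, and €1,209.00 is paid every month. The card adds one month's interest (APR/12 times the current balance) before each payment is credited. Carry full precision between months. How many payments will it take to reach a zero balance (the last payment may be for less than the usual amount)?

Monthly rate r = 9.5%/12 = 0.791667% = 0.00791667.
Recurrence: B ← B·(1+r) − €1,209.00.
Month 1: interest €181.33; balance after payment €21,877.52.
Month 2: interest €173.20; balance after payment €20,841.72.
Closed form: n = −ln(1 − rB₀/P)/ln(1+r) = −ln(0.85001)/ln(1.00792) ≈ 20.608, so the balance reaches zero during payment 21.

21 months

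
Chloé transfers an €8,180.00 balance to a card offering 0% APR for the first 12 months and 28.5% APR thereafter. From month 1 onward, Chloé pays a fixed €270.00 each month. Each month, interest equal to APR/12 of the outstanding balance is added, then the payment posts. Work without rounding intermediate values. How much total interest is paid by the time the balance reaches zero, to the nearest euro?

Promo months 1–12 at r₀ = 0%/12 = 0; months 13+ at r₁ = 28.5%/12 = 0.02375.
After month 12 (no interest yet): B = €8,180.00 − 12·€270.00 = €4,940.00.
Then at r₁ with €270.00/mo: n₂ = −ln(1 − r₁·B/P)/ln(1+r₁) ≈ 24.29 → 25 more payments.
Total paid = 36·€270.00 + €78.57 = €9,798.57; interest = €9,798.57 − €8,180.00 = €1,618.57.

€1,619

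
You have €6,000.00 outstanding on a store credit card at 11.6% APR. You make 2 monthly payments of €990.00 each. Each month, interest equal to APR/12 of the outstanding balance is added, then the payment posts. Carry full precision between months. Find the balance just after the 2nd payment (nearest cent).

€4,126.99

Monthly rate r = 11.6%/12 = 0.966667% = 0.00966667.
Each month: B ← B·(1+r) − €990.00.
Month 1: interest €58.00; balance after payment €5,068.00.
Month 2: interest €48.99; balance after payment €4,126.99.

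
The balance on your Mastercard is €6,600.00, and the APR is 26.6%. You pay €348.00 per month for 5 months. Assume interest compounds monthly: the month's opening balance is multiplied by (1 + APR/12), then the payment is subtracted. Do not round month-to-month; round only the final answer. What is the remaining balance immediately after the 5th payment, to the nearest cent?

€5,545.79

Monthly rate r = 26.6%/12 = 2.21667% = 0.0221667.
Each month: B ← B·(1+r) − €348.00.
Month 1: interest €146.30; balance after payment €6,398.30.
Month 2: interest €141.83; balance after payment €6,192.13.
Month 3: interest €137.26; balance after payment €5,981.39.
Month 4: interest €132.59; balance after payment €5,765.98.
Month 5: interest €127.81; balance after payment €5,545.79.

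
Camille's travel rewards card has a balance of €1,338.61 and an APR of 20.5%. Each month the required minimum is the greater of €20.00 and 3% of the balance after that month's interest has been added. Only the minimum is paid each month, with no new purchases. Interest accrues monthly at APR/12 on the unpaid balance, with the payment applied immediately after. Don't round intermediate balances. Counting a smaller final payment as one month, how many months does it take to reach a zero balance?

102 months

Monthly rate r = 20.5%/12 = 1.70833% = 0.0170833.
While 3% of the post-interest balance exceeds €20.00, each month B ← (B·(1+r))·(1 − 0.03), i.e. B shrinks by the factor (1+r)·0.97 = 0.98657.
This holds for months 1–53. Entering month 54 the balance is €653.81; 3% of the post-interest balance is now below €20.00, so the flat €20.00 minimum applies from here.
From month 54 a fixed €20.00 at rate r clears €653.81 in 49 more payments. Total: 53 + 49 = 102 months.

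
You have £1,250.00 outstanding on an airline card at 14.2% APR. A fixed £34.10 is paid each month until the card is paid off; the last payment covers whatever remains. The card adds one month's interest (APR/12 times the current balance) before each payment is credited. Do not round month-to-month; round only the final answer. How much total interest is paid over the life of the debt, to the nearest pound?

£399

Monthly rate r = 14.2%/12 = 1.18333% = 0.0118333.
Payoff takes n = ⌈−ln(1 − rB₀/P)/ln(1+r)⌉ = ⌈48.348⌉ = 49 payments; the last is £11.92.
Total paid = 48·£34.10 + £11.92 = £1,648.72.
Total interest = total paid − principal = £1,648.72 − £1,250.00 = £398.72.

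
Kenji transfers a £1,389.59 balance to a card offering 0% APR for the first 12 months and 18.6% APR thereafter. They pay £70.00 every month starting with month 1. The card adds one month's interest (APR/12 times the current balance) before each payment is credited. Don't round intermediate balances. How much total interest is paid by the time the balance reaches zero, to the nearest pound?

Promo months 1–12 at r₀ = 0%/12 = 0; months 13+ at r₁ = 18.6%/12 = 0.0155.
After month 12 (no interest yet): B = £1,389.59 − 12·£70.00 = £549.59.
Then at r₁ with £70.00/mo: n₂ = −ln(1 − r₁·B/P)/ln(1+r₁) ≈ 8.44 → 9 more payments.
Total paid = 20·£70.00 + £30.68 = £1,430.68; interest = £1,430.68 − £1,389.59 = £41.09.

£41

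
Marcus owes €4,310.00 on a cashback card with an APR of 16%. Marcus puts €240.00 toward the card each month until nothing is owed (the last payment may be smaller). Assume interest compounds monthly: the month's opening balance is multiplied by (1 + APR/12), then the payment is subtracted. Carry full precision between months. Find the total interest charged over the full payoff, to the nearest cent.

€649.84

Monthly rate r = 16%/12 = 1.33333% = 0.0133333.
Payoff takes n = ⌈−ln(1 − rB₀/P)/ln(1+r)⌉ = ⌈20.665⌉ = 21 payments; the last is €159.84.
Total paid = 20·€240.00 + €159.84 = €4,959.84.
Total interest = total paid − principal = €4,959.84 − €4,310.00 = €649.84.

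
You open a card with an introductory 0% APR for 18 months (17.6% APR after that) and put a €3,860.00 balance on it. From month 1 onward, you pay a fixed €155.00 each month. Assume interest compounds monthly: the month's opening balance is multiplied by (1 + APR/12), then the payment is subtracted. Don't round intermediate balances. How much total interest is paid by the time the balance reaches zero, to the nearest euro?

Promo months 1–18 at r₀ = 0%/12 = 0; months 19+ at r₁ = 17.6%/12 = 0.0146667.
After month 18 (no interest yet): B = €3,860.00 − 18·€155.00 = €1,070.00.
Then at r₁ with €155.00/mo: n₂ = −ln(1 − r₁·B/P)/ln(1+r₁) ≈ 7.33 → 8 more payments.
Total paid = 25·€155.00 + €51.63 = €3,926.63; interest = €3,926.63 − €3,860.00 = €66.63.

€67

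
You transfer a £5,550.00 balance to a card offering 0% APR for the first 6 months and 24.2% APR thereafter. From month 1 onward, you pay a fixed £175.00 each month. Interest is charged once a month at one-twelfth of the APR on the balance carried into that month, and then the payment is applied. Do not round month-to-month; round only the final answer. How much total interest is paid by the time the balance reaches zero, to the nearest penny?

£1,907.53

Promo months 1–6 at r₀ = 0%/12 = 0; months 7+ at r₁ = 24.2%/12 = 0.0201667.
After month 6 (no interest yet): B = £5,550.00 − 6·£175.00 = £4,500.00.
Then at r₁ with £175.00/mo: n₂ = −ln(1 − r₁·B/P)/ln(1+r₁) ≈ 36.61 → 37 more payments.
Total paid = 42·£175.00 + £107.53 = £7,457.53; interest = £7,457.53 − £5,550.00 = £1,907.53.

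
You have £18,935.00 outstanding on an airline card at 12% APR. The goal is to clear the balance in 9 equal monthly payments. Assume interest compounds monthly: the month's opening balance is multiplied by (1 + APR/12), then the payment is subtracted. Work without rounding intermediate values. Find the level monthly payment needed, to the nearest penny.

£2,210.48

Monthly rate r = 12%/12 = 1% = 0.01.
Level-payment amortization: P = B₀·r / (1 − (1+r)^(−n)) = 18935.00·0.01 / (1 − 1.01^(−9)).
Denominator 1 − (1+r)^(−9) = 0.0856601758.
P = 189.35 / 0.0856601758 ≈ 2210.48.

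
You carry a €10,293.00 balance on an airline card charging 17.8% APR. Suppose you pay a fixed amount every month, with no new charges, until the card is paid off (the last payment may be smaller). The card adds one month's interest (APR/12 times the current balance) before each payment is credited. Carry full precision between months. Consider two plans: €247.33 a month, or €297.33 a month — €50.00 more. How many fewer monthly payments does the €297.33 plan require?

Monthly rate r = 17.8%/12 = 1.48333% = 0.0148333.
At €247.33/mo: n = ⌈−ln(1 − rB₀/P)/ln(1+r)⌉ = 66 payments (last €58.22); total interest = total paid − €10,293.00 = €5,841.67.
At €297.33/mo: 49 payments (last €277.81); total interest €4,256.65.
Payments saved = 66 − 49 = 17.

17 fewer payments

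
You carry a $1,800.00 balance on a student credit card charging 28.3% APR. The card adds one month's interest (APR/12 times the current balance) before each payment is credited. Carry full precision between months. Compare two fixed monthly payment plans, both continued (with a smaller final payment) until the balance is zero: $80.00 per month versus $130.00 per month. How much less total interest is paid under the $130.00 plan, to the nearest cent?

Monthly rate r = 28.3%/12 = 2.35833% = 0.0235833.
At $80.00/mo: n = ⌈−ln(1 − rB₀/P)/ln(1+r)⌉ = 33 payments (last $36.09); total interest = total paid − $1,800.00 = $796.09.
At $130.00/mo: 17 payments (last $124.83); total interest $404.83.
Interest saved = $796.09 − $404.83 = $391.26.

$391.26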